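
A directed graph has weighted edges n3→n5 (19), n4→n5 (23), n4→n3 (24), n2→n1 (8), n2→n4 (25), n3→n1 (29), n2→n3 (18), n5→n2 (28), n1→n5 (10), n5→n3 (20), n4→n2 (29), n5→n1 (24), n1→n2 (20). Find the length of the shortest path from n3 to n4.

72

Candidate routes:
n3 -> n1 -> n5 -> n2 -> n4: 29 + 10 + 28 + 25 = 92
n3 -> n5 -> n1 -> n2 -> n4: 19 + 24 + 20 + 25 = 88
n3 -> n5 -> n2 -> n4: 19 + 28 + 25 = 72
n3 -> n1 -> n2 -> n4: 29 + 20 + 25 = 74
Shortest: 72.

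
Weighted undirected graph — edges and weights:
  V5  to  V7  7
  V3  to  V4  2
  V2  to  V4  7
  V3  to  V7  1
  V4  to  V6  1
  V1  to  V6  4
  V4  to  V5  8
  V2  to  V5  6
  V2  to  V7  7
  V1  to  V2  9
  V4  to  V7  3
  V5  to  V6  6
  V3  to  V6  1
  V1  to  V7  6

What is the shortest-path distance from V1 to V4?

5

Comparing a few candidate routes:
V1 -> V6 -> V3 -> V4: 4 + 1 + 2 = 7
V1 -> V7 -> V4: 6 + 3 = 9
V1 -> V6 -> V4: 4 + 1 = 5
V1 -> V7 -> V3 -> V4: 6 + 1 + 2 = 9
The minimum is 5.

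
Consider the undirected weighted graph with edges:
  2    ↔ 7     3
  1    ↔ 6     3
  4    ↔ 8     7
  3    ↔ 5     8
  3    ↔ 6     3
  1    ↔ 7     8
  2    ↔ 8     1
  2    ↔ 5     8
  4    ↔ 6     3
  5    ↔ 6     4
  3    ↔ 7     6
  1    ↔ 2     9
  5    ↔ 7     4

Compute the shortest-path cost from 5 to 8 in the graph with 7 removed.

9

Paths from 5 to 8 avoiding 7:
5-6-1-2-8: 4 + 3 + 9 + 1 = 17
5-3-6-4-8: 8 + 3 + 3 + 7 = 21
5-3-6-1-2-8: 8 + 3 + 3 + 9 + 1 = 24
5-2-8: 8 + 1 = 9
5-2-1-6-4-8: 8 + 9 + 3 + 3 + 7 = 30
5-6-4-8: 4 + 3 + 7 = 14
Best route has total 9.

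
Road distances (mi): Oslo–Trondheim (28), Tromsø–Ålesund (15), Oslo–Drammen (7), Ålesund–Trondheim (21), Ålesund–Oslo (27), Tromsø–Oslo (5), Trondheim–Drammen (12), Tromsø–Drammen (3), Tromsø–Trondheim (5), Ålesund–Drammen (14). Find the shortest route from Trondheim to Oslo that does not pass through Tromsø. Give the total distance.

19

Checking several routes:
Trondheim→Oslo: 28
Trondheim→Ålesund→Oslo: 21 + 27 = 48
Trondheim→Ålesund→Drammen→Oslo: 21 + 14 + 7 = 42
Trondheim→Drammen→Oslo: 12 + 7 = 19
Best route has total 19 mi.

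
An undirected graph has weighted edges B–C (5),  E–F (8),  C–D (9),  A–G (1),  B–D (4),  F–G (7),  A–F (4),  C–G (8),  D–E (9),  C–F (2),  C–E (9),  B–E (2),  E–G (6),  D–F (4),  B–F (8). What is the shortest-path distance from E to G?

A few of the E→G routes:
E-F-A-G: 8 + 4 + 1 = 13
E-B-D-F-A-G: 2 + 4 + 4 + 4 + 1 = 15
E-F-G: 8 + 7 = 15
E-B-C-F-A-G: 2 + 5 + 2 + 4 + 1 = 14
E-G: 6
E-B-F-A-G: 2 + 8 + 4 + 1 = 15
Shortest: 6.

6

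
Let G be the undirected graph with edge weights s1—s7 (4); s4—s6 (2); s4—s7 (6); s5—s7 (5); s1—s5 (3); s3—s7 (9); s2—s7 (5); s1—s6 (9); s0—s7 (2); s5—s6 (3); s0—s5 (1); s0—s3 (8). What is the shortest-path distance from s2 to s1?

9

Checking several routes:
s2 -> s7 -> s5 -> s1: 5 + 5 + 3 = 13
s2 -> s7 -> s1: 5 + 4 = 9
s2 -> s7 -> s4 -> s6 -> s5 -> s1: 5 + 6 + 2 + 3 + 3 = 19
s2 -> s7 -> s0 -> s5 -> s1: 5 + 2 + 1 + 3 = 11
Shortest: 9.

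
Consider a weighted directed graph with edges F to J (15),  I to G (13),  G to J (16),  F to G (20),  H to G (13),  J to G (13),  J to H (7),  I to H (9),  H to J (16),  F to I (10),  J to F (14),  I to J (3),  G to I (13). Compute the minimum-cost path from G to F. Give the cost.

30

Routes from G to F:
G → J → F: 16 + 14 = 30
G → I → J → F: 13 + 3 + 14 = 30
G → I → H → J → F: 13 + 9 + 16 + 14 = 52
Shortest: 30.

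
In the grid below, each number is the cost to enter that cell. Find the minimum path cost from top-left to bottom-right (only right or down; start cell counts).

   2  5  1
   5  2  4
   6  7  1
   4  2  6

One optimal route is (0,0) (0,1) (0,2) (1,2) (2,2) (3,2).
Its cost is 2 + 5 + 1 + 4 + 1 + 6 = 19.

19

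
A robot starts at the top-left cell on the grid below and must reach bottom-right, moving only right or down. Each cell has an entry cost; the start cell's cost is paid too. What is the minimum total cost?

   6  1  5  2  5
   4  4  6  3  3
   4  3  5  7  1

Best path: [0,0] -> [0,1] -> [0,2] -> [0,3] -> [1,3] -> [1,4] -> [2,4]
Cost: 6 + 1 + 5 + 2 + 3 + 3 + 1 = 21
(Top row then right column would cost 23.)

21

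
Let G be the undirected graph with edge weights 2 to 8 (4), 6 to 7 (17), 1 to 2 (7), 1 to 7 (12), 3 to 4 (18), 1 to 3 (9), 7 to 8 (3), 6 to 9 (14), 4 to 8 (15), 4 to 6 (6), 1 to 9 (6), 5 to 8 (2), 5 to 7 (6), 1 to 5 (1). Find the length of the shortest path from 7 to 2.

7

A few of the 7→2 routes:
7 -> 5 -> 1 -> 2: 6 + 1 + 7 = 14
7 -> 8 -> 5 -> 1 -> 2: 3 + 2 + 1 + 7 = 13
7 -> 1 -> 5 -> 8 -> 2: 12 + 1 + 2 + 4 = 19
7 -> 5 -> 8 -> 2: 6 + 2 + 4 = 12
7 -> 8 -> 2: 3 + 4 = 7
The minimum is 7.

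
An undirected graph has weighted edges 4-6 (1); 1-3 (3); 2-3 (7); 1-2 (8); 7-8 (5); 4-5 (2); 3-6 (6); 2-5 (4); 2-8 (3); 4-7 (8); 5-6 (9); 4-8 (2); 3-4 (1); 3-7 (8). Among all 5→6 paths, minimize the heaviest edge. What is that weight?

2

Comparing a few candidate routes:
5→4→3→6: max(2, 1, 6) = 6
5→2→8→4→6: max(4, 3, 2, 1) = 4
5→4→6: max(2, 1) = 2
The minimum achievable maximum is 2.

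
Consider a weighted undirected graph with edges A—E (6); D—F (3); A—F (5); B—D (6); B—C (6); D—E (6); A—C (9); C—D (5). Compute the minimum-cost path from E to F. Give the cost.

A few of the E→F routes:
E -> A -> C -> D -> F: 6 + 9 + 5 + 3 = 23
E -> D -> C -> A -> F: 6 + 5 + 9 + 5 = 25
E -> A -> F: 6 + 5 = 11
E -> D -> F: 6 + 3 = 9
The minimum is 9.

9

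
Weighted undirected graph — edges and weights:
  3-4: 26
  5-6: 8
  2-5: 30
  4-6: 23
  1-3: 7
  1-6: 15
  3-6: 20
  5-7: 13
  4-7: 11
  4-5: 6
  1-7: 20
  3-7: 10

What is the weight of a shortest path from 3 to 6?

Comparing a few candidate routes:
3 -> 7 -> 4 -> 5 -> 6: 10 + 11 + 6 + 8 = 35
3 -> 6: 20
3 -> 7 -> 5 -> 6: 10 + 13 + 8 = 31
3 -> 4 -> 5 -> 6: 26 + 6 + 8 = 40
3 -> 7 -> 4 -> 6: 10 + 11 + 23 = 44
3 -> 1 -> 6: 7 + 15 = 22
Shortest: 20.

20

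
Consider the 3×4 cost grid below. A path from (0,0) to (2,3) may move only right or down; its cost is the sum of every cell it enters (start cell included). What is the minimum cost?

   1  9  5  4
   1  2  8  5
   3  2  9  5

Cheapest: (0,0) -> (1,0) -> (1,1) -> (2,1) -> (2,2) -> (2,3)
  1 + 1 + 2 + 2 + 9 + 5 = 20

20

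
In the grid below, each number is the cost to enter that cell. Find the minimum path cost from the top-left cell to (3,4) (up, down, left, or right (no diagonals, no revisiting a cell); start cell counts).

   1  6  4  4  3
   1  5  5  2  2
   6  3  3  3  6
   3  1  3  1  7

22

Take [0,0] [1,0] [1,1] [2,1] [3,1] [3,2] [3,3] [3,4] for a total of 1 + 1 + 5 + 3 + 1 + 3 + 1 + 7 = 22.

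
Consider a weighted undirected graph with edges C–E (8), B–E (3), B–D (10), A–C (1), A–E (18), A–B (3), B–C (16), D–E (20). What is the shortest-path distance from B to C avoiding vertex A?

Routes from B to C avoiding A:
B→C: 16
B→D→E→C: 10 + 20 + 8 = 38
B→E→C: 3 + 8 = 11
The minimum is 11.

11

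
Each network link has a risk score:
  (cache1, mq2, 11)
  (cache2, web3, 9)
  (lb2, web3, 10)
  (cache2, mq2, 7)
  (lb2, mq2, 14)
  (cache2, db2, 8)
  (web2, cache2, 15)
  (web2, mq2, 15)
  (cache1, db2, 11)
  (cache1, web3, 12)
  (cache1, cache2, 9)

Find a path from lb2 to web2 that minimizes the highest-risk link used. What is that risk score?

15

Some routes from lb2 to web2:
lb2 -> web3 -> cache1 -> cache2 -> mq2 -> web2: max(10, 12, 9, 7, 15) = 15
lb2 -> web3 -> cache1 -> cache2 -> web2: max(10, 12, 9, 15) = 15
lb2 -> web3 -> cache1 -> db2 -> cache2 -> web2: max(10, 12, 11, 8, 15) = 15
lb2 -> web3 -> cache1 -> db2 -> cache2 -> mq2 -> web2: max(10, 12, 11, 8, 7, 15) = 15
Best route has worst link 15.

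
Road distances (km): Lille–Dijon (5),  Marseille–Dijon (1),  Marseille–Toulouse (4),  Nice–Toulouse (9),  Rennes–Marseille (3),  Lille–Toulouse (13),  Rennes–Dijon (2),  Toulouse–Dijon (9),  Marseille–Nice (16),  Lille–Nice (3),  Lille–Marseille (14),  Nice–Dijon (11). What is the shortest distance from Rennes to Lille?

7

A few of the Rennes→Lille routes:
Rennes→Dijon→Nice→Lille: 2 + 11 + 3 = 16
Rennes→Marseille→Dijon→Lille: 3 + 1 + 5 = 9
Rennes→Dijon→Lille: 2 + 5 = 7
Rennes→Marseille→Lille: 3 + 14 = 17
Shortest: 7 km.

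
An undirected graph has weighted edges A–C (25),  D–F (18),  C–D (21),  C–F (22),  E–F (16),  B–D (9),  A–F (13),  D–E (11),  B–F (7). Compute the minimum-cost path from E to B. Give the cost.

A few of the E→B routes:
E - F - B: 16 + 7 = 23
E - D - F - B: 11 + 18 + 7 = 36
E - D - B: 11 + 9 = 20
E - F - D - B: 16 + 18 + 9 = 43
Shortest: 20.

20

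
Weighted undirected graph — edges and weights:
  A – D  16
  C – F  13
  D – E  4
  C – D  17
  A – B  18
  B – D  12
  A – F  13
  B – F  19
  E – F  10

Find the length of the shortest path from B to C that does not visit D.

Paths from B to C avoiding D:
B→F→C: 19 + 13 = 32
B→A→F→C: 18 + 13 + 13 = 44
Shortest: 32.

32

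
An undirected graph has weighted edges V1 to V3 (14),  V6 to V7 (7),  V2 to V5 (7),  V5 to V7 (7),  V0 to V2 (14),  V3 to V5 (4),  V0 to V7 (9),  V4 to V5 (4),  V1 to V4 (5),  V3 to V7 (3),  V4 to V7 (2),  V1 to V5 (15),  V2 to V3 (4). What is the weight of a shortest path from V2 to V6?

A few of the V2→V6 routes:
V2-V5-V4-V7-V6: 7 + 4 + 2 + 7 = 20
V2-V5-V3-V7-V6: 7 + 4 + 3 + 7 = 21
V2-V5-V7-V6: 7 + 7 + 7 = 21
V2-V3-V7-V6: 4 + 3 + 7 = 14
Shortest: 14.

14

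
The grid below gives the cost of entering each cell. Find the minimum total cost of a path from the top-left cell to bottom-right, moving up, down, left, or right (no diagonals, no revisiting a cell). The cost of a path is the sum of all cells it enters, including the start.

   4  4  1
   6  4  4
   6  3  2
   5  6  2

Take [0,0] [0,1] [0,2] [1,2] [2,2] [3,2] for a total of 4 + 4 + 1 + 4 + 2 + 2 = 17.

17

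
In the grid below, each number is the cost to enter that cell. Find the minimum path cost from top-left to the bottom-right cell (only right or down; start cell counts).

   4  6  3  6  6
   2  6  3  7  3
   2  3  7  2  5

25

Take [0,0] -> [1,0] -> [2,0] -> [2,1] -> [2,2] -> [2,3] -> [2,4] for a total of 4 + 2 + 2 + 3 + 7 + 2 + 5 = 25.
For comparison, the top-then-right route costs 33.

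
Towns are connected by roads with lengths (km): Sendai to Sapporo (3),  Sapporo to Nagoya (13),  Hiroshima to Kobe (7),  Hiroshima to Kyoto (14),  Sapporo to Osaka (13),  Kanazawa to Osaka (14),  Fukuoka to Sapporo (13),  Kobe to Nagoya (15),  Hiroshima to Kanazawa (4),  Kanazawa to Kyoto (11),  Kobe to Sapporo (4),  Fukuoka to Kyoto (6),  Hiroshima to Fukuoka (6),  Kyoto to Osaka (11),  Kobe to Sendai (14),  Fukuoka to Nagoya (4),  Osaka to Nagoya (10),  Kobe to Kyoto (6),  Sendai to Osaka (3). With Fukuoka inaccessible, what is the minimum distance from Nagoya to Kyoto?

21

Checking several routes:
Nagoya -> Osaka -> Kyoto: 10 + 11 = 21
Nagoya -> Sapporo -> Kobe -> Kyoto: 13 + 4 + 6 = 23
Nagoya -> Osaka -> Sendai -> Sapporo -> Kobe -> Kyoto: 10 + 3 + 3 + 4 + 6 = 26
Nagoya -> Sapporo -> Sendai -> Osaka -> Kyoto: 13 + 3 + 3 + 11 = 30
Nagoya -> Kobe -> Kyoto: 15 + 6 = 21
Best route has total 21 km.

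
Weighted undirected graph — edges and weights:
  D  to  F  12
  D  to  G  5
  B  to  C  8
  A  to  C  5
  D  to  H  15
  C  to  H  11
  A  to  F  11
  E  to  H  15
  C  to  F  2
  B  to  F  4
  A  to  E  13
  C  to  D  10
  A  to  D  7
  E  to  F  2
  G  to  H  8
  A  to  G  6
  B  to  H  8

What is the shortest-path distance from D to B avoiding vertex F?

Some routes from D to B avoiding F:
D-C-B: 10 + 8 = 18
D-A-C-B: 7 + 5 + 8 = 20
D-G-H-B: 5 + 8 + 8 = 21
D-H-B: 15 + 8 = 23
The minimum is 18.

18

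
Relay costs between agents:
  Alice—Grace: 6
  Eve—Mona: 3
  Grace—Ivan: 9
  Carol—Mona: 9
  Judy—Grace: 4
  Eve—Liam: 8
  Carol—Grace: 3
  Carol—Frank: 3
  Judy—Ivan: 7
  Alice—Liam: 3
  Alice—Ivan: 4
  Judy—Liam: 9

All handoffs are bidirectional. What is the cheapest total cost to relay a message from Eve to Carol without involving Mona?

A few of the Eve→Carol routes:
Eve -> Liam -> Alice -> Ivan -> Grace -> Carol: 8 + 3 + 4 + 9 + 3 = 27
Eve -> Liam -> Alice -> Grace -> Carol: 8 + 3 + 6 + 3 = 20
Eve -> Liam -> Alice -> Ivan -> Judy -> Grace -> Carol: 8 + 3 + 4 + 7 + 4 + 3 = 29
Eve -> Liam -> Judy -> Grace -> Carol: 8 + 9 + 4 + 3 = 24
Shortest: 20.

20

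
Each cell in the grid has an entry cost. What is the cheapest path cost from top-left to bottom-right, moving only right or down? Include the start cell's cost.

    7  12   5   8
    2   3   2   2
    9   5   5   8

24

Path [0,0] -> [1,0] -> [1,1] -> [1,2] -> [1,3] -> [2,3]: 7 + 2 + 3 + 2 + 2 + 8 = 24.
For comparison, the top-then-right route costs 42.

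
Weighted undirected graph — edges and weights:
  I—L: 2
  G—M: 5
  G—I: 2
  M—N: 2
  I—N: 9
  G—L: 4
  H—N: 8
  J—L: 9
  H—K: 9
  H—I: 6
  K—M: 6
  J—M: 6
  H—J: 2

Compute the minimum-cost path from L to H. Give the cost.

Checking several routes:
L -> J -> H: 9 + 2 = 11
L -> I -> H: 2 + 6 = 8
L -> G -> I -> H: 4 + 2 + 6 = 12
The minimum is 8.

8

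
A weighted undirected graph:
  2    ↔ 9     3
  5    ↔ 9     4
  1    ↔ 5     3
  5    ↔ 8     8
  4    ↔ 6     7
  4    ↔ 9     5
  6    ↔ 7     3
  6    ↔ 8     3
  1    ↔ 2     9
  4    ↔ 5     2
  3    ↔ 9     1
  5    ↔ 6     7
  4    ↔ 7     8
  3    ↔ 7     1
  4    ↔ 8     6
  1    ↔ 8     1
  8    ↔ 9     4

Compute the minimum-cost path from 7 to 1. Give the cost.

A few of the 7→1 routes:
7-6-8-1: 3 + 3 + 1 = 7
7-3-9-8-1: 1 + 1 + 4 + 1 = 7
7-3-9-5-1: 1 + 1 + 4 + 3 = 9
Best route has total 7.

7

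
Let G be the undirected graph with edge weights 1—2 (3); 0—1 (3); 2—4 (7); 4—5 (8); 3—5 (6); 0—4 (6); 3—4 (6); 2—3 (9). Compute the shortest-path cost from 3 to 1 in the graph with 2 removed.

15

Paths from 3 to 1 avoiding 2:
3-4-0-1: 6 + 6 + 3 = 15
3-5-4-0-1: 6 + 8 + 6 + 3 = 23
The minimum is 15.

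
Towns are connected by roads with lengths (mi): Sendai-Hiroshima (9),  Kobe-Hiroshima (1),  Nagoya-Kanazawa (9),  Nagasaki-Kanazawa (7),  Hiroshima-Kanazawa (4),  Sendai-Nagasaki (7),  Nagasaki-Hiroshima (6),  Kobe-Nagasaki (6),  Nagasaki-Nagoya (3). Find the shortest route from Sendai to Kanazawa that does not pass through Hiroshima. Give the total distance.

14

Candidate routes:
Sendai - Nagasaki - Nagoya - Kanazawa: 7 + 3 + 9 = 19
Sendai - Nagasaki - Kanazawa: 7 + 7 = 14
The minimum is 14 mi.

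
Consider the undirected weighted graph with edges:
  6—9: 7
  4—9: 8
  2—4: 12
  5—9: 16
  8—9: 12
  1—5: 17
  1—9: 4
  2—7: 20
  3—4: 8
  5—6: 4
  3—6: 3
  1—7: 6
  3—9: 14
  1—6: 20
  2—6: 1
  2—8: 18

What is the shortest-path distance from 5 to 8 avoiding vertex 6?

28

Some routes from 5 to 8 avoiding 6:
5 -> 9 -> 8: 16 + 12 = 28
5 -> 9 -> 4 -> 2 -> 8: 16 + 8 + 12 + 18 = 54
5 -> 1 -> 7 -> 2 -> 8: 17 + 6 + 20 + 18 = 61
5 -> 1 -> 9 -> 4 -> 2 -> 8: 17 + 4 + 8 + 12 + 18 = 59
5 -> 1 -> 9 -> 8: 17 + 4 + 12 = 33
Best route has total 28.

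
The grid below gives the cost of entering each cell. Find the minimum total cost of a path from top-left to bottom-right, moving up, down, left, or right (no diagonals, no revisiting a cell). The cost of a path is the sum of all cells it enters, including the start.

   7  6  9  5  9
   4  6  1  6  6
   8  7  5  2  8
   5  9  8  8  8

Best path: r0c0 -> r1c0 -> r1c1 -> r1c2 -> r2c2 -> r2c3 -> r2c4 -> r3c4
Cost: 7 + 4 + 6 + 1 + 5 + 2 + 8 + 8 = 41

41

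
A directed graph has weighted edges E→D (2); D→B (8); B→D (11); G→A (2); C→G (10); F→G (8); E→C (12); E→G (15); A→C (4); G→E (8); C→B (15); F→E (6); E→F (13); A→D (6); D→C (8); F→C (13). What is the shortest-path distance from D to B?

8

Routes from D to B:
D - C - B: 8 + 15 = 23
D - B: 8
Best route has total 8.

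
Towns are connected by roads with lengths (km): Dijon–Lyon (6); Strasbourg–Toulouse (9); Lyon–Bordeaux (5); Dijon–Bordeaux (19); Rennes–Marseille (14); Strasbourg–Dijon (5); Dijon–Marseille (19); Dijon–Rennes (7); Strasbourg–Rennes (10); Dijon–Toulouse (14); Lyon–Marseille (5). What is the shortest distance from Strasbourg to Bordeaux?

Checking several routes:
Strasbourg -> Dijon -> Lyon -> Bordeaux: 5 + 6 + 5 = 16
Strasbourg -> Dijon -> Bordeaux: 5 + 19 = 24
Strasbourg -> Rennes -> Dijon -> Lyon -> Bordeaux: 10 + 7 + 6 + 5 = 28
Best route has total 16 km.

16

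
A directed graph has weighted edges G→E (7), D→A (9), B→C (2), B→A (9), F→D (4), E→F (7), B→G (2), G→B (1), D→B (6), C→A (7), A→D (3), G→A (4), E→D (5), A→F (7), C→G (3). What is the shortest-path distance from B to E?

Routes from B to E:
B → G → E: 2 + 7 = 9
B → C → G → E: 2 + 3 + 7 = 12
The minimum is 9.

9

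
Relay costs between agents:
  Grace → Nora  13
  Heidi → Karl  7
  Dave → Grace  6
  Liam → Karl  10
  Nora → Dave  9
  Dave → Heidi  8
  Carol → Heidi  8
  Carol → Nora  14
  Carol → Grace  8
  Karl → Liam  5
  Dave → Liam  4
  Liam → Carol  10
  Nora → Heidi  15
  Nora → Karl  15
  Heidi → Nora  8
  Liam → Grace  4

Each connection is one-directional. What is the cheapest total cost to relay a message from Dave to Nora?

Comparing a few candidate routes:
Dave → Liam → Carol → Heidi → Nora: 4 + 10 + 8 + 8 = 30
Dave → Liam → Carol → Nora: 4 + 10 + 14 = 28
Dave → Liam → Grace → Nora: 4 + 4 + 13 = 21
Dave → Grace → Nora: 6 + 13 = 19
Dave → Heidi → Nora: 8 + 8 = 16
Shortest: 16.

16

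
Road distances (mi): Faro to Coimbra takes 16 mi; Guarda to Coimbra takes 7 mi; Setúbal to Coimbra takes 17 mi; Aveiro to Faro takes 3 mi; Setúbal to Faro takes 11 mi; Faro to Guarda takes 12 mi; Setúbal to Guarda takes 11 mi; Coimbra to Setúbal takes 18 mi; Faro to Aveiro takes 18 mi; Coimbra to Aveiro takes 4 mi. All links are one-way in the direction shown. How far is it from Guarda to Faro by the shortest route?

Paths from Guarda to Faro:
Guarda → Coimbra → Aveiro → Faro: 7 + 4 + 3 = 14
Guarda → Coimbra → Setúbal → Faro: 7 + 18 + 11 = 36
Best route has total 14 mi.

14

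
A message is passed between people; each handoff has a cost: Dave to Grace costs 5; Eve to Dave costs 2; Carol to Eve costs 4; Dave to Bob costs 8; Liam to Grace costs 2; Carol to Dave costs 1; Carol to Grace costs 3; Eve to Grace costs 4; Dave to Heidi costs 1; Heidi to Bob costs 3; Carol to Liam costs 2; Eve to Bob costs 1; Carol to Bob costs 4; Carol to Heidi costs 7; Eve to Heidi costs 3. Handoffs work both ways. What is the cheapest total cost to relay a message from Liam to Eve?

Checking several routes:
Liam-Carol-Dave-Heidi-Eve: 2 + 1 + 1 + 3 = 7
Liam-Carol-Eve: 2 + 4 = 6
Liam-Carol-Dave-Eve: 2 + 1 + 2 = 5
Liam-Carol-Bob-Eve: 2 + 4 + 1 = 7
Liam-Grace-Eve: 2 + 4 = 6
Shortest: 5.

5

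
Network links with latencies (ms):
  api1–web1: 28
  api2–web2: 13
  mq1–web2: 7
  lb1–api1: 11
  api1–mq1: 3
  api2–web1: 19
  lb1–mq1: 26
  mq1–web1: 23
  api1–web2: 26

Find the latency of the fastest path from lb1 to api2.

34

Checking several routes:
lb1→mq1→web2→api2: 26 + 7 + 13 = 46
lb1→api1→web2→api2: 11 + 26 + 13 = 50
lb1→api1→mq1→web1→api2: 11 + 3 + 23 + 19 = 56
lb1→api1→web1→api2: 11 + 28 + 19 = 58
lb1→api1→mq1→web2→api2: 11 + 3 + 7 + 13 = 34
Best route has total 34 ms.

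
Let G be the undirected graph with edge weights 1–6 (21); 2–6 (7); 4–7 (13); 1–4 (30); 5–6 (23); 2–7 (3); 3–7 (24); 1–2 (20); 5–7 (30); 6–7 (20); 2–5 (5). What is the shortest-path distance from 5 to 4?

Some routes from 5 to 4:
5 → 2 → 6 → 7 → 4: 5 + 7 + 20 + 13 = 45
5 → 2 → 7 → 4: 5 + 3 + 13 = 21
5 → 7 → 4: 30 + 13 = 43
Shortest: 21.

21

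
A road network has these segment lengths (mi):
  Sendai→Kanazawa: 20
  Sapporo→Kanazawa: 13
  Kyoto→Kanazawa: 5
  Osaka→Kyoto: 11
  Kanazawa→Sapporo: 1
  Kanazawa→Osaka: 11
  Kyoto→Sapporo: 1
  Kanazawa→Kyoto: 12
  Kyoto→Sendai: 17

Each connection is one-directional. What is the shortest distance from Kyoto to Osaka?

16

Candidate routes:
Kyoto-Kanazawa-Osaka: 5 + 11 = 16
Kyoto-Sendai-Kanazawa-Osaka: 17 + 20 + 11 = 48
Kyoto-Sapporo-Kanazawa-Osaka: 1 + 13 + 11 = 25
Shortest: 16 mi.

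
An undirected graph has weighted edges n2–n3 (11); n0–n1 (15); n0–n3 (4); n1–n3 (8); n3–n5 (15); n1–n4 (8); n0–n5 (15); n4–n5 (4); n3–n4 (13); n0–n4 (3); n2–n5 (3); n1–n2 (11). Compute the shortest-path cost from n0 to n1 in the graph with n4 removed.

Some routes from n0 to n1 avoiding n4:
n0 -> n1: 15
n0 -> n3 -> n2 -> n1: 4 + 11 + 11 = 26
n0 -> n5 -> n2 -> n1: 15 + 3 + 11 = 29
n0 -> n3 -> n1: 4 + 8 = 12
Best route has total 12.

12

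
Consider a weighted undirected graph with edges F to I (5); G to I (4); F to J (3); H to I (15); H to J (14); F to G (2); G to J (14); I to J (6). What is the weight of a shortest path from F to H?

17

Checking several routes:
F→I→H: 5 + 15 = 20
F→J→H: 3 + 14 = 17
F→G→I→H: 2 + 4 + 15 = 21
Shortest: 17.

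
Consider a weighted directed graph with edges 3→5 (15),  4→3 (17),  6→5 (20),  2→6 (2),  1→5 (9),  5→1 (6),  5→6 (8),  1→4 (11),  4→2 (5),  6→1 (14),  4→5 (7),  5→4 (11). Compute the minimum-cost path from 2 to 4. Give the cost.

Some routes from 2 to 4:
2 → 6 → 1 → 4: 2 + 14 + 11 = 27
2 → 6 → 1 → 5 → 4: 2 + 14 + 9 + 11 = 36
2 → 6 → 5 → 4: 2 + 20 + 11 = 33
Shortest: 27.

27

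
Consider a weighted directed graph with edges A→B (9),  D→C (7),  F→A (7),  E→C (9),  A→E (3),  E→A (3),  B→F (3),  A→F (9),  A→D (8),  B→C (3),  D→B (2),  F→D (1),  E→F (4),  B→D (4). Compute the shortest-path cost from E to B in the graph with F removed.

12

Candidate routes:
E → A → D → B: 3 + 8 + 2 = 13
E → A → B: 3 + 9 = 12
The minimum is 12.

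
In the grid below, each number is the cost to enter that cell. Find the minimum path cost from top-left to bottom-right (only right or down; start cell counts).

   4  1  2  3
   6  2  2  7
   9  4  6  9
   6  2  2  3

Best path: [0,0]→[0,1]→[1,1]→[2,1]→[3,1]→[3,2]→[3,3]
Cost: 4 + 1 + 2 + 4 + 2 + 2 + 3 = 18

18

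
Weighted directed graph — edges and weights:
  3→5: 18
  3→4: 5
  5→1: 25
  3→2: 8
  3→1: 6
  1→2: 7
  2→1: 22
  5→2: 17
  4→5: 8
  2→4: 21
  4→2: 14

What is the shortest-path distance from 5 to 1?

Candidate routes:
5→2→1: 17 + 22 = 39
5→1: 25
The minimum is 25.

25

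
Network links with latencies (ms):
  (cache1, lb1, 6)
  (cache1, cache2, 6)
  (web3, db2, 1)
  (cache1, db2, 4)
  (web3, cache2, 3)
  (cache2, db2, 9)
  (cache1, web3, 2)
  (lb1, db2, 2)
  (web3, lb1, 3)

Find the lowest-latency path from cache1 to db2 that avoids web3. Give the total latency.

4

Routes from cache1 to db2 avoiding web3:
cache1 → lb1 → db2: 6 + 2 = 8
cache1 → cache2 → db2: 6 + 9 = 15
cache1 → db2: 4
Best route has total 4 ms.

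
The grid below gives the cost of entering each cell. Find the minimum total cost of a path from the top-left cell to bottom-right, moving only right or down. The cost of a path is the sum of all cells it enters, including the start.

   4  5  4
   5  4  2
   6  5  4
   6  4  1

Best path: [0,0] → [0,1] → [0,2] → [1,2] → [2,2] → [3,2]
Cost: 4 + 5 + 4 + 2 + 4 + 1 = 20

20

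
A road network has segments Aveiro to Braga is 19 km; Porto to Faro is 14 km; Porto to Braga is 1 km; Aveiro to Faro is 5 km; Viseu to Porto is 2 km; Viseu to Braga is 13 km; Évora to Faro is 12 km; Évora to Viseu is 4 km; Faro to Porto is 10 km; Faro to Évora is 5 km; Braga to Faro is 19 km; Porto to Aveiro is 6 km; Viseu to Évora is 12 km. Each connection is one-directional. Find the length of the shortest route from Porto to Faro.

11

Candidate routes:
Porto→Aveiro→Braga→Faro: 6 + 19 + 19 = 44
Porto→Aveiro→Faro: 6 + 5 = 11
Porto→Faro: 14
Porto→Braga→Faro: 1 + 19 = 20
The minimum is 11 km.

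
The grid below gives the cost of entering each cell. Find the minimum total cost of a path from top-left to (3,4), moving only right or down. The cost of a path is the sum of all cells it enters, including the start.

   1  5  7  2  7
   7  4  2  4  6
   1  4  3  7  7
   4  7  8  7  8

37

Path (0,0)→(0,1)→(1,1)→(1,2)→(1,3)→(1,4)→(2,4)→(3,4): 1 + 5 + 4 + 2 + 4 + 6 + 7 + 8 = 37.
(Top row then right column would cost 43.)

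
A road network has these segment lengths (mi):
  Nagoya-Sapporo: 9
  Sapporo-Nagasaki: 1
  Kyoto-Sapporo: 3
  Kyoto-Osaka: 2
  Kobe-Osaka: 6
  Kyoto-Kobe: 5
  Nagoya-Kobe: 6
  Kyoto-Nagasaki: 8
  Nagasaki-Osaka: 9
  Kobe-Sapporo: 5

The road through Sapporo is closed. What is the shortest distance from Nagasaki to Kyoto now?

8

Candidate routes:
Nagasaki→Osaka→Kobe→Kyoto: 9 + 6 + 5 = 20
Nagasaki→Kyoto: 8
Nagasaki→Osaka→Kyoto: 9 + 2 = 11
The minimum is 8 mi.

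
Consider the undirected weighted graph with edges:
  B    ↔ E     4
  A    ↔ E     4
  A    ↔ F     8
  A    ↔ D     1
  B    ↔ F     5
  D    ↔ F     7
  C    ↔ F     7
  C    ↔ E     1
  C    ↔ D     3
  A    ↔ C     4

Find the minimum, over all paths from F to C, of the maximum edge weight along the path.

5

A few of the F→C routes:
F -> B -> E -> A -> C: max(5, 4, 4, 4) = 5
F -> B -> E -> C: max(5, 4, 1) = 5
F -> B -> E -> A -> D -> C: max(5, 4, 4, 1, 3) = 5
Best route has worst link 5.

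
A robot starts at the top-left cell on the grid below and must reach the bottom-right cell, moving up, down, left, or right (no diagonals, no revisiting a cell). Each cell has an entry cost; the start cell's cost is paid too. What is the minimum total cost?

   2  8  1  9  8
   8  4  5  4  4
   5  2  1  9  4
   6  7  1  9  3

One optimal route is [0,0] → [0,1] → [0,2] → [1,2] → [2,2] → [3,2] → [3,3] → [3,4].
Its cost is 2 + 8 + 1 + 5 + 1 + 1 + 9 + 3 = 30.

30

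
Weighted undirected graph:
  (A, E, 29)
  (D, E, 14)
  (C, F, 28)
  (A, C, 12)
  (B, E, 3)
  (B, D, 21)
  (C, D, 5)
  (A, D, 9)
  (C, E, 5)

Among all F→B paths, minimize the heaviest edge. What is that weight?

A few of the F→B routes:
F → C → A → D → E → B: max(28, 12, 9, 14, 3) = 28
F → C → E → D → B: max(28, 5, 14, 21) = 28
F → C → A → D → B: max(28, 12, 9, 21) = 28
The minimum achievable maximum is 28.

28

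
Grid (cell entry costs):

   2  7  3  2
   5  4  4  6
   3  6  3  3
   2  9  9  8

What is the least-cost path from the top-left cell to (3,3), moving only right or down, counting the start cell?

29

Cheapest: [0,0]→[1,0]→[1,1]→[1,2]→[2,2]→[2,3]→[3,3]
  2 + 5 + 4 + 4 + 3 + 3 + 8 = 29
(Top row then right column would cost 31.)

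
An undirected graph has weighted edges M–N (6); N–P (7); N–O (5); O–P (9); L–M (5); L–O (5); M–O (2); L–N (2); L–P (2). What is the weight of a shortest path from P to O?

Checking several routes:
P -> L -> M -> O: 2 + 5 + 2 = 9
P -> L -> N -> O: 2 + 2 + 5 = 9
P -> L -> O: 2 + 5 = 7
Shortest: 7.

7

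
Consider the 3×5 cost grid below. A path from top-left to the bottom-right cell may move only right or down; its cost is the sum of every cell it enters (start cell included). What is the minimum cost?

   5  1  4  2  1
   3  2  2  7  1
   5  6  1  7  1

15

One optimal route is (0,0) -> (0,1) -> (0,2) -> (0,3) -> (0,4) -> (1,4) -> (2,4).
Its cost is 5 + 1 + 4 + 2 + 1 + 1 + 1 = 15.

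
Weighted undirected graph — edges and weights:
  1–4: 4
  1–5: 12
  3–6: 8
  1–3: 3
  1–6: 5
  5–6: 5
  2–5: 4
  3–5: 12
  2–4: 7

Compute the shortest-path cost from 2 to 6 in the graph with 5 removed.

16

Paths from 2 to 6 avoiding 5:
2 - 4 - 1 - 3 - 6: 7 + 4 + 3 + 8 = 22
2 - 4 - 1 - 6: 7 + 4 + 5 = 16
The minimum is 16.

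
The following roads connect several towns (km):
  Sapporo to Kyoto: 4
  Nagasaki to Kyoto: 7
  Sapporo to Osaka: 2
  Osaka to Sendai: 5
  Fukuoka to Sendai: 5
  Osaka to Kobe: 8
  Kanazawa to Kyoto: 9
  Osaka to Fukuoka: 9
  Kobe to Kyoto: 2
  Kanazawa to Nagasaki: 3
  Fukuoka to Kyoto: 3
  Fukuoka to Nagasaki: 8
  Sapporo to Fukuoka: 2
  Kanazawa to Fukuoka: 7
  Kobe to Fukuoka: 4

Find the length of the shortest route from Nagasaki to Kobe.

9

Checking several routes:
Nagasaki - Kyoto - Kobe: 7 + 2 = 9
Nagasaki - Fukuoka - Kyoto - Kobe: 8 + 3 + 2 = 13
Nagasaki - Fukuoka - Kobe: 8 + 4 = 12
The minimum is 9 km.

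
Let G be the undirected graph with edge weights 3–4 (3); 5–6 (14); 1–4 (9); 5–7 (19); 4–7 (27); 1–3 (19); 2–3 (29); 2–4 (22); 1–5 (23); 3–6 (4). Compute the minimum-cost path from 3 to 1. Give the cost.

12

Comparing a few candidate routes:
3 -> 2 -> 4 -> 1: 29 + 22 + 9 = 60
3 -> 1: 19
3 -> 6 -> 5 -> 1: 4 + 14 + 23 = 41
3 -> 4 -> 7 -> 5 -> 1: 3 + 27 + 19 + 23 = 72
3 -> 4 -> 1: 3 + 9 = 12
The minimum is 12.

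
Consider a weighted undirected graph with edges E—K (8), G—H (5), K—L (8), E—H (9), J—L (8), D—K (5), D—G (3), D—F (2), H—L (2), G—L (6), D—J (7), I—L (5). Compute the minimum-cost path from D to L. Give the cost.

Some routes from D to L:
D → K → L: 5 + 8 = 13
D → J → L: 7 + 8 = 15
D → G → L: 3 + 6 = 9
D → G → H → L: 3 + 5 + 2 = 10
D → K → E → H → L: 5 + 8 + 9 + 2 = 24
Best route has total 9.

9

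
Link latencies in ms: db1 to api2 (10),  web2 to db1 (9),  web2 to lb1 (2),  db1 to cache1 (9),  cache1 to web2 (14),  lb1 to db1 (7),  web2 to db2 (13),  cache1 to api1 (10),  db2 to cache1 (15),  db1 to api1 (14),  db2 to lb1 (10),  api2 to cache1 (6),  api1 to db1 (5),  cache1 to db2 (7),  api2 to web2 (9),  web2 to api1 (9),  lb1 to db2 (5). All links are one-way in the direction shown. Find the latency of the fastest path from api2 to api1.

16

Some routes from api2 to api1:
api2-cache1-api1: 6 + 10 = 16
api2-web2-api1: 9 + 9 = 18
api2-cache1-web2-api1: 6 + 14 + 9 = 29
api2-web2-db1-api1: 9 + 9 + 14 = 32
Shortest: 16 ms.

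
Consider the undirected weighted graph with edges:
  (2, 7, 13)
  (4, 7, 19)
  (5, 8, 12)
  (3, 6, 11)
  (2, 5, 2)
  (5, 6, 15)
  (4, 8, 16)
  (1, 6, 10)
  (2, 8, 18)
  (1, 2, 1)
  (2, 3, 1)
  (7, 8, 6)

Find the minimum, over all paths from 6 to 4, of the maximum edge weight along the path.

Some routes from 6 to 4:
6→5→8→4: max(15, 12, 16) = 16
6→1→2→5→8→4: max(10, 1, 2, 12, 16) = 16
6→1→2→7→8→4: max(10, 1, 13, 6, 16) = 16
6→5→2→7→8→4: max(15, 2, 13, 6, 16) = 16
Smallest bottleneck: 16.

16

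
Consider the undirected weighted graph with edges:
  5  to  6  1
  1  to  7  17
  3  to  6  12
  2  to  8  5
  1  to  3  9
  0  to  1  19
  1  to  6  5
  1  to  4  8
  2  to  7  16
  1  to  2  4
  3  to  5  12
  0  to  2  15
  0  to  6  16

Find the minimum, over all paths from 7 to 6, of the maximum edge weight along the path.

Some routes from 7 to 6:
7→2→1→3→5→6: max(16, 4, 9, 12, 1) = 16
7→2→1→6: max(16, 4, 5) = 16
7→2→1→3→6: max(16, 4, 9, 12) = 16
Smallest bottleneck: 16.

16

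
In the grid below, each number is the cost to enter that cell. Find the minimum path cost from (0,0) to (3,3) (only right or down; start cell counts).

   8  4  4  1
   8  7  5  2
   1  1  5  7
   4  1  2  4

25

One optimal route is [0,0] -> [1,0] -> [2,0] -> [2,1] -> [3,1] -> [3,2] -> [3,3].
Its cost is 8 + 8 + 1 + 1 + 1 + 2 + 4 = 25.
For comparison, the top-then-right route costs 30.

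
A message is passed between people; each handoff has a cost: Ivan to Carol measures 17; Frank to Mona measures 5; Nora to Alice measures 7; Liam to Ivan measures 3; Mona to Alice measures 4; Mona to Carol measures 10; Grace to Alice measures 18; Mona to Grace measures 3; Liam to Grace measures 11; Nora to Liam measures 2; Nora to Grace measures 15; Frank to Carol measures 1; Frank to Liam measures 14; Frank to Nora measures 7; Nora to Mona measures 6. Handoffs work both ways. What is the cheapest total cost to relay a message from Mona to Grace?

3

Some routes from Mona to Grace:
Mona → Nora → Liam → Grace: 6 + 2 + 11 = 19
Mona → Nora → Grace: 6 + 15 = 21
Mona → Grace: 3
Mona → Frank → Nora → Liam → Grace: 5 + 7 + 2 + 11 = 25
Mona → Alice → Grace: 4 + 18 = 22
Mona → Alice → Nora → Liam → Grace: 4 + 7 + 2 + 11 = 24
Shortest: 3.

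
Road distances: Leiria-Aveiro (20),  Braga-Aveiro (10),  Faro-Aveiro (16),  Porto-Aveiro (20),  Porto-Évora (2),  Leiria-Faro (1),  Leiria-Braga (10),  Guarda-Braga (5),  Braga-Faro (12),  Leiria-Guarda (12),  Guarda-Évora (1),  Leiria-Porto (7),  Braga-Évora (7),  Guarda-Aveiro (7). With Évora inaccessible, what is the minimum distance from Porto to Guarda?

A few of the Porto→Guarda routes:
Porto→Leiria→Braga→Guarda: 7 + 10 + 5 = 22
Porto→Leiria→Faro→Aveiro→Guarda: 7 + 1 + 16 + 7 = 31
Porto→Leiria→Faro→Braga→Guarda: 7 + 1 + 12 + 5 = 25
Porto→Aveiro→Guarda: 20 + 7 = 27
Porto→Leiria→Guarda: 7 + 12 = 19
The minimum is 19.

19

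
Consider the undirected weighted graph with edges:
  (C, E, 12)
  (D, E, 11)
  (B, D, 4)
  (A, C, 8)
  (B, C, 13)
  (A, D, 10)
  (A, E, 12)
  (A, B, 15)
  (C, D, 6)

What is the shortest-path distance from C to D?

Some routes from C to D:
C→D: 6
C→E→D: 12 + 11 = 23
C→B→D: 13 + 4 = 17
C→A→B→D: 8 + 15 + 4 = 27
C→A→D: 8 + 10 = 18
Shortest: 6.

6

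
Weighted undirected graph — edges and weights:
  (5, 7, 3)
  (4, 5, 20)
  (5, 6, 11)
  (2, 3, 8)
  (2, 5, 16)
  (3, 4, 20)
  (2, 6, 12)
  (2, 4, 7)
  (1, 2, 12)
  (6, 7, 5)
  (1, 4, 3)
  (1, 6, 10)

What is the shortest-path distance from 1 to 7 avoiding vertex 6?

26

Paths from 1 to 7 avoiding 6:
1-4-5-7: 3 + 20 + 3 = 26
1-4-3-2-5-7: 3 + 20 + 8 + 16 + 3 = 50
1-2-4-5-7: 12 + 7 + 20 + 3 = 42
1-4-2-5-7: 3 + 7 + 16 + 3 = 29
1-2-3-4-5-7: 12 + 8 + 20 + 20 + 3 = 63
1-2-5-7: 12 + 16 + 3 = 31
Shortest: 26.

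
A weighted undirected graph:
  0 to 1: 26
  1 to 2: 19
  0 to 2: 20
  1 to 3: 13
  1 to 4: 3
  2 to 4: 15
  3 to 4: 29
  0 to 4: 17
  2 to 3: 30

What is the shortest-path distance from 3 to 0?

33

Comparing a few candidate routes:
3→2→0: 30 + 20 = 50
3→4→0: 29 + 17 = 46
3→1→0: 13 + 26 = 39
3→1→4→0: 13 + 3 + 17 = 33
3→1→4→2→0: 13 + 3 + 15 + 20 = 51
Shortest: 33.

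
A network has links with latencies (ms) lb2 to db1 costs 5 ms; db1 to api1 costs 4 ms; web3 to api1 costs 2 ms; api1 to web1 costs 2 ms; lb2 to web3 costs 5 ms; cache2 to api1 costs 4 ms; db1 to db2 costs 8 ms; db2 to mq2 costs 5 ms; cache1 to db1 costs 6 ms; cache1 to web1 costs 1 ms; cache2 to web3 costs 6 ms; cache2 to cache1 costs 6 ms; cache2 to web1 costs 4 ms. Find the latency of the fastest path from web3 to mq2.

19

Checking several routes:
web3 - lb2 - db1 - db2 - mq2: 5 + 5 + 8 + 5 = 23
web3 - api1 - web1 - cache1 - db1 - db2 - mq2: 2 + 2 + 1 + 6 + 8 + 5 = 24
web3 - cache2 - web1 - api1 - db1 - db2 - mq2: 6 + 4 + 2 + 4 + 8 + 5 = 29
web3 - cache2 - web1 - cache1 - db1 - db2 - mq2: 6 + 4 + 1 + 6 + 8 + 5 = 30
web3 - cache2 - api1 - db1 - db2 - mq2: 6 + 4 + 4 + 8 + 5 = 27
web3 - api1 - db1 - db2 - mq2: 2 + 4 + 8 + 5 = 19
Shortest: 19 ms.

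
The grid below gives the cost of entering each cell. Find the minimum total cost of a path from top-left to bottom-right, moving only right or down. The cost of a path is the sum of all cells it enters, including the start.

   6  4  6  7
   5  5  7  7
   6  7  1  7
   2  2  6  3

Take r0c0→r1c0→r2c0→r3c0→r3c1→r3c2→r3c3 for a total of 6 + 5 + 6 + 2 + 2 + 6 + 3 = 30.
(Top row then right column would cost 40.)

30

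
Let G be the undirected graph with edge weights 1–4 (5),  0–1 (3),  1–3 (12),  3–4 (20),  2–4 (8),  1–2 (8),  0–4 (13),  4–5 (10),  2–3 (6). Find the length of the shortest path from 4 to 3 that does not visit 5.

Checking several routes:
4-3: 20
4-2-1-3: 8 + 8 + 12 = 28
4-2-3: 8 + 6 = 14
4-0-1-3: 13 + 3 + 12 = 28
4-1-3: 5 + 12 = 17
4-1-2-3: 5 + 8 + 6 = 19
The minimum is 14.

14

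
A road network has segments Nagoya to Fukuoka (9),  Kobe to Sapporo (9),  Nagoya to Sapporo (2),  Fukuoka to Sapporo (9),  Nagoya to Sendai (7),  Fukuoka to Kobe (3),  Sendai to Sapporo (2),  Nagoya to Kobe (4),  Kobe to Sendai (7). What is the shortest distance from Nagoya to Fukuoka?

7

Checking several routes:
Nagoya→Sapporo→Sendai→Kobe→Fukuoka: 2 + 2 + 7 + 3 = 14
Nagoya→Kobe→Fukuoka: 4 + 3 = 7
Nagoya→Sapporo→Fukuoka: 2 + 9 = 11
Nagoya→Fukuoka: 9
Best route has total 7.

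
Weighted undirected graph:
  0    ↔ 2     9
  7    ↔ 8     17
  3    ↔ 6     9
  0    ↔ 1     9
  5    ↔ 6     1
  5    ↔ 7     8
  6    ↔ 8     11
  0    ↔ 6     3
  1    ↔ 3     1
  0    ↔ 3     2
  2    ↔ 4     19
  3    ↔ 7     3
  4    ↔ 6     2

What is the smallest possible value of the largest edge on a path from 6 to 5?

1

Comparing a few candidate routes:
6 → 5: max(1) = 1
6 → 0 → 3 → 7 → 5: max(3, 2, 3, 8) = 8
6 → 3 → 7 → 5: max(9, 3, 8) = 9
Best route has worst link 1.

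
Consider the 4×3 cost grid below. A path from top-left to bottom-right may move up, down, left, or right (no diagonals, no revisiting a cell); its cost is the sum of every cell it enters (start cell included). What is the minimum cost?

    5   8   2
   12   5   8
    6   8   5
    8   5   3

31

Path [0,0] -> [0,1] -> [0,2] -> [1,2] -> [2,2] -> [3,2]: 5 + 8 + 2 + 8 + 5 + 3 = 31.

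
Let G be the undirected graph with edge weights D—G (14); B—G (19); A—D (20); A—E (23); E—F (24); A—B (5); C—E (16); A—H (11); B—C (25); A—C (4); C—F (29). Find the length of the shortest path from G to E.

Some routes from G to E:
G - D - A - C - E: 14 + 20 + 4 + 16 = 54
G - B - C - E: 19 + 25 + 16 = 60
G - B - A - E: 19 + 5 + 23 = 47
G - B - A - C - E: 19 + 5 + 4 + 16 = 44
G - D - A - E: 14 + 20 + 23 = 57
Best route has total 44.

44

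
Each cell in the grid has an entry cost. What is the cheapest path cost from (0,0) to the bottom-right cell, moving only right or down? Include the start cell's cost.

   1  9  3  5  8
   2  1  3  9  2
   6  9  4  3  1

Path [0,0] -> [1,0] -> [1,1] -> [1,2] -> [2,2] -> [2,3] -> [2,4]: 1 + 2 + 1 + 3 + 4 + 3 + 1 = 15.
For comparison, the top-then-right route costs 29.

15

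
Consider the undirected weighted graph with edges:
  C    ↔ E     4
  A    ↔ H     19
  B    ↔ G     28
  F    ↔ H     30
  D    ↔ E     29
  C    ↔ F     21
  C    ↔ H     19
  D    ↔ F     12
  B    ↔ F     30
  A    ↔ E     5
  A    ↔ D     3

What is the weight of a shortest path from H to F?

Checking several routes:
H - C - F: 19 + 21 = 40
H - F: 30
H - A - D - F: 19 + 3 + 12 = 34
Best route has total 30.

30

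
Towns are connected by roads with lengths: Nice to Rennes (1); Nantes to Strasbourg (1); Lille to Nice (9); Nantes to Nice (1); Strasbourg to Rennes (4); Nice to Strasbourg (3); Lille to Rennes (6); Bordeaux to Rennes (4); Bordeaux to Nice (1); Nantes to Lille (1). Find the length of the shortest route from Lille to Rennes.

Checking several routes:
Lille -> Nantes -> Nice -> Rennes: 1 + 1 + 1 = 3
Lille -> Nantes -> Strasbourg -> Nice -> Rennes: 1 + 1 + 3 + 1 = 6
Lille -> Nantes -> Strasbourg -> Rennes: 1 + 1 + 4 = 6
The minimum is 3.

3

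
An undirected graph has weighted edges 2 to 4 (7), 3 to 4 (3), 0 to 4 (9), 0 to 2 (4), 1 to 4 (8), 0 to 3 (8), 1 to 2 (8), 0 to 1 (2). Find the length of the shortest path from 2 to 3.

10

Some routes from 2 to 3:
2 → 0 → 1 → 4 → 3: 4 + 2 + 8 + 3 = 17
2 → 0 → 3: 4 + 8 = 12
2 → 4 → 3: 7 + 3 = 10
2 → 1 → 0 → 3: 8 + 2 + 8 = 18
2 → 0 → 4 → 3: 4 + 9 + 3 = 16
Shortest: 10.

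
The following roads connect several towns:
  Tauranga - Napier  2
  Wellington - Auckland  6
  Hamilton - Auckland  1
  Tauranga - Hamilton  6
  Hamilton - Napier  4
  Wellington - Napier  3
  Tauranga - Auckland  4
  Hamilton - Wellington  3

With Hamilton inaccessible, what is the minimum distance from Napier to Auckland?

Routes from Napier to Auckland avoiding Hamilton:
Napier - Wellington - Auckland: 3 + 6 = 9
Napier - Tauranga - Auckland: 2 + 4 = 6
The minimum is 6.

6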